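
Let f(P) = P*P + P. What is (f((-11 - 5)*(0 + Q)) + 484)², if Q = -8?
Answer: 288864016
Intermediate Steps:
f(P) = P + P² (f(P) = P² + P = P + P²)
(f((-11 - 5)*(0 + Q)) + 484)² = (((-11 - 5)*(0 - 8))*(1 + (-11 - 5)*(0 - 8)) + 484)² = ((-16*(-8))*(1 - 16*(-8)) + 484)² = (128*(1 + 128) + 484)² = (128*129 + 484)² = (16512 + 484)² = 16996² = 288864016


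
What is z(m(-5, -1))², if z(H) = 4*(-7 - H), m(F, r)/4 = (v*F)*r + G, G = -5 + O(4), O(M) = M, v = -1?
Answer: 4624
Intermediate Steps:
G = -1 (G = -5 + 4 = -1)
m(F, r) = -4 - 4*F*r (m(F, r) = 4*((-F)*r - 1) = 4*(-F*r - 1) = 4*(-1 - F*r) = -4 - 4*F*r)
z(H) = -28 - 4*H
z(m(-5, -1))² = (-28 - 4*(-4 - 4*(-5)*(-1)))² = (-28 - 4*(-4 - 20))² = (-28 - 4*(-24))² = (-28 + 96)² = 68² = 4624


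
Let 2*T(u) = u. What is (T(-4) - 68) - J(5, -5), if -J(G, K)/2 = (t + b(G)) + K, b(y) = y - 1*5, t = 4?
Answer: -72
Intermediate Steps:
T(u) = u/2
b(y) = -5 + y (b(y) = y - 5 = -5 + y)
J(G, K) = 2 - 2*G - 2*K (J(G, K) = -2*((4 + (-5 + G)) + K) = -2*((-1 + G) + K) = -2*(-1 + G + K) = 2 - 2*G - 2*K)
(T(-4) - 68) - J(5, -5) = ((½)*(-4) - 68) - (2 - 2*5 - 2*(-5)) = (-2 - 68) - (2 - 10 + 10) = -70 - 1*2 = -70 - 2 = -72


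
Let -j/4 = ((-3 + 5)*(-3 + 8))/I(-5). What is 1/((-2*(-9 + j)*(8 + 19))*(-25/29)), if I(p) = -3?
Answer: 29/5850 ≈ 0.0049573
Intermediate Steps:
j = 40/3 (j = -4*(-3 + 5)*(-3 + 8)/(-3) = -4*2*5*(-1)/3 = -40*(-1)/3 = -4*(-10/3) = 40/3 ≈ 13.333)
1/((-2*(-9 + j)*(8 + 19))*(-25/29)) = 1/((-2*(-9 + 40/3)*(8 + 19))*(-25/29)) = 1/((-26*27/3)*(-25*1/29)) = 1/(-2*117*(-25/29)) = 1/(-234*(-25/29)) = 1/(5850/29) = 29/5850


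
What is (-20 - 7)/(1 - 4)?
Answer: 9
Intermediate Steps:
(-20 - 7)/(1 - 4) = -27/(-3) = -27*(-⅓) = 9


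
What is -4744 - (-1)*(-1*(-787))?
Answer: -3957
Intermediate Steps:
-4744 - (-1)*(-1*(-787)) = -4744 - (-1)*787 = -4744 - 1*(-787) = -4744 + 787 = -3957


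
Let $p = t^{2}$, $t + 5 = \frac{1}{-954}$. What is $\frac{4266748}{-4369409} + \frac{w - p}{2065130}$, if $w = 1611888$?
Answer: $- \frac{1609540732186360937}{8212338537557247720} \approx -0.19599$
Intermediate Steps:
$t = - \frac{4771}{954}$ ($t = -5 + \frac{1}{-954} = -5 - \frac{1}{954} = - \frac{4771}{954} \approx -5.001$)
$p = \frac{22762441}{910116}$ ($p = \left(- \frac{4771}{954}\right)^{2} = \frac{22762441}{910116} \approx 25.01$)
$\frac{4266748}{-4369409} + \frac{w - p}{2065130} = \frac{4266748}{-4369409} + \frac{1611888 - \frac{22762441}{910116}}{2065130} = 4266748 \left(- \frac{1}{4369409}\right) + \left(1611888 - \frac{22762441}{910116}\right) \frac{1}{2065130} = - \frac{4266748}{4369409} + \frac{1466982296567}{910116} \cdot \frac{1}{2065130} = - \frac{4266748}{4369409} + \frac{1466982296567}{1879507855080} = - \frac{1609540732186360937}{8212338537557247720}$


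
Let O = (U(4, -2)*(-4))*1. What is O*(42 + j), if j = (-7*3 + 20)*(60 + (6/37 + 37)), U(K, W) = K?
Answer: 32656/37 ≈ 882.59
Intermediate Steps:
O = -16 (O = (4*(-4))*1 = -16*1 = -16)
j = -3595/37 (j = (-21 + 20)*(60 + (6*(1/37) + 37)) = -(60 + (6/37 + 37)) = -(60 + 1375/37) = -1*3595/37 = -3595/37 ≈ -97.162)
O*(42 + j) = -16*(42 - 3595/37) = -16*(-2041/37) = 32656/37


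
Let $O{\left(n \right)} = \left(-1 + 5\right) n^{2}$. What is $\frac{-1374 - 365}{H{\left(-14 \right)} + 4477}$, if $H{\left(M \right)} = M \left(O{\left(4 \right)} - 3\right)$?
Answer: $- \frac{1739}{3623} \approx -0.47999$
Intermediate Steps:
$O{\left(n \right)} = 4 n^{2}$
$H{\left(M \right)} = 61 M$ ($H{\left(M \right)} = M \left(4 \cdot 4^{2} - 3\right) = M \left(4 \cdot 16 - 3\right) = M \left(64 - 3\right) = M 61 = 61 M$)
$\frac{-1374 - 365}{H{\left(-14 \right)} + 4477} = \frac{-1374 - 365}{61 \left(-14\right) + 4477} = - \frac{1739}{-854 + 4477} = - \frac{1739}{3623}$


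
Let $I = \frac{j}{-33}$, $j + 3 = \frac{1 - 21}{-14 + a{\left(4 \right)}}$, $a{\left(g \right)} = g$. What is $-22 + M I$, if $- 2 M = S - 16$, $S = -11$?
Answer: $- \frac{475}{22} \approx -21.591$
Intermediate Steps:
$j = -1$ ($j = -3 + \frac{1 - 21}{-14 + 4} = -3 - \frac{20}{-10} = -3 - -2 = -3 + 2 = -1$)
$M = \frac{27}{2}$ ($M = - \frac{-11 - 16}{2} = \left(- \frac{1}{2}\right) \left(-27\right) = \frac{27}{2} \approx 13.5$)
$I = \frac{1}{33}$ ($I = - \frac{1}{-33} = \left(-1\right) \left(- \frac{1}{33}\right) = \frac{1}{33} \approx 0.030303$)
$-22 + M I = -22 + \frac{27}{2} \cdot \frac{1}{33} = -22 + \frac{9}{22} = - \frac{475}{22}$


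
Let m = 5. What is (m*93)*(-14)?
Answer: -6510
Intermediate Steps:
(m*93)*(-14) = (5*93)*(-14) = 465*(-14) = -6510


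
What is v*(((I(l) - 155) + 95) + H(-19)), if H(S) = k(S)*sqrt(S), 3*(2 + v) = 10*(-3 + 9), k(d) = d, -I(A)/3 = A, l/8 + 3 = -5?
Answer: 2376 - 342*I*sqrt(19) ≈ 2376.0 - 1490.7*I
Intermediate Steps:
l = -64 (l = -24 + 8*(-5) = -24 - 40 = -64)
I(A) = -3*A
v = 18 (v = -2 + (10*(-3 + 9))/3 = -2 + (10*6)/3 = -2 + (1/3)*60 = -2 + 20 = 18)
H(S) = S**(3/2) (H(S) = S*sqrt(S) = S**(3/2))
v*(((I(l) - 155) + 95) + H(-19)) = 18*(((-3*(-64) - 155) + 95) + (-19)**(3/2)) = 18*(((192 - 155) + 95) - 19*I*sqrt(19)) = 18*((37 + 95) - 19*I*sqrt(19)) = 18*(132 - 19*I*sqrt(19)) = 2376 - 342*I*sqrt(19)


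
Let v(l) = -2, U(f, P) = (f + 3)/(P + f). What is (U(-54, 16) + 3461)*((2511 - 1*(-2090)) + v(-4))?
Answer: 605085831/38 ≈ 1.5923e+7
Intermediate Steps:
U(f, P) = (3 + f)/(P + f)
(U(-54, 16) + 3461)*((2511 - 1*(-2090)) + v(-4)) = ((3 - 54)/(16 - 54) + 3461)*((2511 - 1*(-2090)) - 2) = (-51/(-38) + 3461)*((2511 + 2090) - 2) = (-1/38*(-51) + 3461)*(4601 - 2) = (51/38 + 3461)*4599 = (131569/38)*4599 = 605085831/38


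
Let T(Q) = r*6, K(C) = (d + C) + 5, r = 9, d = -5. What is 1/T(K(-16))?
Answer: 1/54 ≈ 0.018519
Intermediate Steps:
K(C) = C (K(C) = (-5 + C) + 5 = C)
T(Q) = 54 (T(Q) = 9*6 = 54)
1/T(K(-16)) = 1/54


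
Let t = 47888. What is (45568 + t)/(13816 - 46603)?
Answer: -10384/3643 ≈ -2.8504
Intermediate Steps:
(45568 + t)/(13816 - 46603) = (45568 + 47888)/(13816 - 46603) = 93456/(-32787) = 93456*(-1/32787) = -10384/3643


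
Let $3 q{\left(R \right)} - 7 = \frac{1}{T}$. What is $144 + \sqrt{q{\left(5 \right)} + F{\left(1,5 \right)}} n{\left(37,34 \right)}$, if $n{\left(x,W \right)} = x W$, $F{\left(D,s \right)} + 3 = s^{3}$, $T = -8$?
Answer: $144 + \frac{629 \sqrt{17898}}{6} \approx 14169.0$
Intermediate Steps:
$F{\left(D,s \right)} = -3 + s^{3}$
$q{\left(R \right)} = \frac{55}{24}$ ($q{\left(R \right)} = \frac{7}{3} + \frac{1}{3 \left(-8\right)} = \frac{7}{3} + \frac{1}{3} \left(- \frac{1}{8}\right) = \frac{7}{3} - \frac{1}{24} = \frac{55}{24}$)
$n{\left(x,W \right)} = W x$
$144 + \sqrt{q{\left(5 \right)} + F{\left(1,5 \right)}} n{\left(37,34 \right)} = 144 + \sqrt{\frac{55}{24} - \left(3 - 5^{3}\right)} 34 \cdot 37 = 144 + \sqrt{\frac{55}{24} + \left(-3 + 125\right)} 1258 = 144 + \sqrt{\frac{55}{24} + 122} \cdot 1258 = 144 + \sqrt{\frac{2983}{24}} \cdot 1258 = 144 + \frac{\sqrt{17898}}{12} \cdot 1258 = 144 + \frac{629 \sqrt{17898}}{6}$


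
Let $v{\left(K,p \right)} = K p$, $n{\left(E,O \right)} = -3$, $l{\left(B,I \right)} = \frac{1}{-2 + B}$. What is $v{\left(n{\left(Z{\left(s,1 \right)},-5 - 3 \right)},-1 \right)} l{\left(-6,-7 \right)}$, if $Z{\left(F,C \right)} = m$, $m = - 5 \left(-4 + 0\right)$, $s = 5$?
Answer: $- \frac{3}{8} \approx -0.375$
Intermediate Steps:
$m = 20$ ($m = \left(-5\right) \left(-4\right) = 20$)
$Z{\left(F,C \right)} = 20$
$v{\left(n{\left(Z{\left(s,1 \right)},-5 - 3 \right)},-1 \right)} l{\left(-6,-7 \right)} = \frac{\left(-3\right) \left(-1\right)}{-2 - 6} = \frac{3}{-8} = 3 \left(- \frac{1}{8}\right) = - \frac{3}{8}$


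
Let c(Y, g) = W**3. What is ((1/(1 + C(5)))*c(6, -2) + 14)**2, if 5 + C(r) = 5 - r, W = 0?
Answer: 196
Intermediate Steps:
C(r) = -r (C(r) = -5 + (5 - r) = -r)
c(Y, g) = 0 (c(Y, g) = 0**3 = 0)
((1/(1 + C(5)))*c(6, -2) + 14)**2 = ((1/(1 - 1*5))*0 + 14)**2 = ((1/(1 - 5))*0 + 14)**2 = ((1/(-4))*0 + 14)**2 = ((1*(-1/4))*0 + 14)**2 = (-1/4*0 + 14)**2 = (0 + 14)**2 = 14**2 = 196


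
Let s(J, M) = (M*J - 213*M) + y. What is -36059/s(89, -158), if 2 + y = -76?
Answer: -36059/19514 ≈ -1.8479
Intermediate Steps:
y = -78 (y = -2 - 76 = -78)
s(J, M) = -78 - 213*M + J*M (s(J, M) = (M*J - 213*M) - 78 = (J*M - 213*M) - 78 = (-213*M + J*M) - 78 = -78 - 213*M + J*M)
-36059/s(89, -158) = -36059/(-78 - 213*(-158) + 89*(-158)) = -36059/(-78 + 33654 - 14062) = -36059/19514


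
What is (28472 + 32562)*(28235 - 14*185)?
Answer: 1565216930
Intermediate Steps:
(28472 + 32562)*(28235 - 14*185) = 61034*(28235 - 2590) = 61034*25645 = 1565216930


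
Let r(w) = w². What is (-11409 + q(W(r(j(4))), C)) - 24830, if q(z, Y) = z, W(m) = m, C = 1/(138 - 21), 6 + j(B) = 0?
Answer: -36203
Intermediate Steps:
j(B) = -6 (j(B) = -6 + 0 = -6)
C = 1/117 ≈ 0.0085470
(-11409 + q(W(r(j(4))), C)) - 24830 = (-11409 + (-6)²) - 24830 = (-11409 + 36) - 24830 = -11373 - 24830 = -36203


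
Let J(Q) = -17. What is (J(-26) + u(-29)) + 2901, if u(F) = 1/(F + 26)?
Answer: 8651/3 ≈ 2883.7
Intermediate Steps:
u(F) = 1/(26 + F)
(J(-26) + u(-29)) + 2901 = (-17 + 1/(26 - 29)) + 2901 = (-17 + 1/(-3)) + 2901 = (-17 - ⅓) + 2901 = -52/3 + 2901 = 8651/3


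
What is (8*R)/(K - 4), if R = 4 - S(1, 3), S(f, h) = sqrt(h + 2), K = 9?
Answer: 32/5 - 8*sqrt(5)/5 ≈ 2.8223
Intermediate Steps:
S(f, h) = sqrt(2 + h)
R = 4 - sqrt(5) (R = 4 - sqrt(2 + 3) = 4 - sqrt(5) ≈ 1.7639)
(8*R)/(K - 4) = (8*(4 - sqrt(5)))/(9 - 4) = (32 - 8*sqrt(5))/5 = (32 - 8*sqrt(5))*(1/5) = 32/5 - 8*sqrt(5)/5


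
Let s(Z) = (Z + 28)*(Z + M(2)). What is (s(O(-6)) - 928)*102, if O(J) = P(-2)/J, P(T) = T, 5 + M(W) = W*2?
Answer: -289748/3 ≈ -96583.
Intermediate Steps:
M(W) = -5 + 2*W (M(W) = -5 + W*2 = -5 + 2*W)
O(J) = -2/J
s(Z) = (-1 + Z)*(28 + Z) (s(Z) = (Z + 28)*(Z + (-5 + 2*2)) = (28 + Z)*(Z + (-5 + 4)) = (28 + Z)*(Z - 1) = (28 + Z)*(-1 + Z) = (-1 + Z)*(28 + Z))
(s(O(-6)) - 928)*102 = ((-28 + (-2/(-6))² + 27*(-2/(-6))) - 928)*102 = ((-28 + (-2*(-⅙))² + 27*(-2*(-⅙))) - 928)*102 = ((-28 + (⅓)² + 27*(⅓)) - 928)*102 = ((-28 + ⅑ + 9) - 928)*102 = (-170/9 - 928)*102 = -8522/9*102 = -289748/3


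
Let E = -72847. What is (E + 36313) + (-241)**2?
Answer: 21547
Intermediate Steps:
(E + 36313) + (-241)**2 = (-72847 + 36313) + (-241)**2 = -36534 + 58081 = 21547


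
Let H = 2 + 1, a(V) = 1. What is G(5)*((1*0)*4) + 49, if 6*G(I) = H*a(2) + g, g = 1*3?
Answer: 49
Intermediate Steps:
g = 3
H = 3
G(I) = 1 (G(I) = (3*1 + 3)/6 = (3 + 3)/6 = (⅙)*6 = 1)
G(5)*((1*0)*4) + 49 = 1*((1*0)*4) + 49 = 1*(0*4) + 49 = 1*0 + 49 = 0 + 49 = 49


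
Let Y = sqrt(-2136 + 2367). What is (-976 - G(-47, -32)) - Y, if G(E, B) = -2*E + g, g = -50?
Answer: -1020 - sqrt(231) ≈ -1035.2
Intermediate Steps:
G(E, B) = -50 - 2*E (G(E, B) = -2*E - 50 = -50 - 2*E)
Y = sqrt(231) ≈ 15.199
(-976 - G(-47, -32)) - Y = (-976 - (-50 - 2*(-47))) - sqrt(231) = (-976 - (-50 + 94)) - sqrt(231) = (-976 - 1*44) - sqrt(231) = (-976 - 44) - sqrt(231) = -1020 - sqrt(231)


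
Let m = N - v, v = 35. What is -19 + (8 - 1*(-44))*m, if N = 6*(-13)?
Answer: -5895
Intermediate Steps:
N = -78
m = -113 (m = -78 - 1*35 = -78 - 35 = -113)
-19 + (8 - 1*(-44))*m = -19 + (8 - 1*(-44))*(-113) = -19 + (8 + 44)*(-113) = -19 + 52*(-113) = -19 - 5876 = -5895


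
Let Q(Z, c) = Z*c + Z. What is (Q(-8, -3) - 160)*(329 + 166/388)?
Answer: -4601448/97 ≈ -47438.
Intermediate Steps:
Q(Z, c) = Z + Z*c
(Q(-8, -3) - 160)*(329 + 166/388) = (-8*(1 - 3) - 160)*(329 + 166/388) = (-8*(-2) - 160)*(329 + 166*(1/388)) = (16 - 160)*(329 + 83/194) = -144*63909/194 = -4601448/97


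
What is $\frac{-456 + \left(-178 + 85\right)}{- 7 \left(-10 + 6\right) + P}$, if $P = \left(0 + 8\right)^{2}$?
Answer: $- \frac{549}{92} \approx -5.9674$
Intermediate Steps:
$P = 64$ ($P = 8^{2} = 64$)
$\frac{-456 + \left(-178 + 85\right)}{- 7 \left(-10 + 6\right) + P} = \frac{-456 + \left(-178 + 85\right)}{- 7 \left(-10 + 6\right) + 64} = \frac{-456 - 93}{\left(-7\right) \left(-4\right) + 64} = - \frac{549}{28 + 64} = - \frac{549}{92}$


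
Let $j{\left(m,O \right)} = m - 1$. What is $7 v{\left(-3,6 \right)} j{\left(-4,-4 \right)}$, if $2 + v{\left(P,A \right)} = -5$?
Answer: $245$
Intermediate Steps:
$v{\left(P,A \right)} = -7$ ($v{\left(P,A \right)} = -2 - 5 = -7$)
$j{\left(m,O \right)} = -1 + m$ ($j{\left(m,O \right)} = m - 1 = -1 + m$)
$7 v{\left(-3,6 \right)} j{\left(-4,-4 \right)} = 7 \left(-7\right) \left(-1 - 4\right) = \left(-49\right) \left(-5\right) = 245$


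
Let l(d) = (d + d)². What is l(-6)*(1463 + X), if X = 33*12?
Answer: 267696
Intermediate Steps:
l(d) = 4*d² (l(d) = (2*d)² = 4*d²)
X = 396
l(-6)*(1463 + X) = (4*(-6)²)*(1463 + 396) = (4*36)*1859 = 144*1859 = 267696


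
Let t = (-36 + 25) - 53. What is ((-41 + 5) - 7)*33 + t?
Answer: -1483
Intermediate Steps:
t = -64 (t = -11 - 53 = -64)
((-41 + 5) - 7)*33 + t = ((-41 + 5) - 7)*33 - 64 = (-36 - 7)*33 - 64 = -43*33 - 64 = -1419 - 64 = -1483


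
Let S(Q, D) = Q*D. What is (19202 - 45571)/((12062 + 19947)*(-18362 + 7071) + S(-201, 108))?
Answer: 26369/361435327 ≈ 7.2956e-5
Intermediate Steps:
S(Q, D) = D*Q
(19202 - 45571)/((12062 + 19947)*(-18362 + 7071) + S(-201, 108)) = (19202 - 45571)/((12062 + 19947)*(-18362 + 7071) + 108*(-201)) = -26369/(32009*(-11291) - 21708) = -26369/(-361413619 - 21708) = -26369/(-361435327) = -26369*(-1/361435327) = 26369/361435327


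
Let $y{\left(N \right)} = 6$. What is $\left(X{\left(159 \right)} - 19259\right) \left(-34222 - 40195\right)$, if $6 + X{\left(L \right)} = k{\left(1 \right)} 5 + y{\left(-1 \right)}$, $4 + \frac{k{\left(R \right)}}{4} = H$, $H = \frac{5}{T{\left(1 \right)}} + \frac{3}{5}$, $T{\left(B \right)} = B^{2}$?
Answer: $1430815659$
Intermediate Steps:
$H = \frac{28}{5}$ ($H = \frac{5}{1^{2}} + \frac{3}{5} = \frac{5}{1} + 3 \cdot \frac{1}{5} = 5 \cdot 1 + \frac{3}{5} = 5 + \frac{3}{5} = \frac{28}{5} \approx 5.6$)
$k{\left(R \right)} = \frac{32}{5}$ ($k{\left(R \right)} = -16 + 4 \cdot \frac{28}{5} = -16 + \frac{112}{5} = \frac{32}{5}$)
$X{\left(L \right)} = 32$ ($X{\left(L \right)} = -6 + \left(\frac{32}{5} \cdot 5 + 6\right) = -6 + \left(32 + 6\right) = -6 + 38 = 32$)
$\left(X{\left(159 \right)} - 19259\right) \left(-34222 - 40195\right) = \left(32 - 19259\right) \left(-34222 - 40195\right) = \left(-19227\right) \left(-74417\right) = 1430815659$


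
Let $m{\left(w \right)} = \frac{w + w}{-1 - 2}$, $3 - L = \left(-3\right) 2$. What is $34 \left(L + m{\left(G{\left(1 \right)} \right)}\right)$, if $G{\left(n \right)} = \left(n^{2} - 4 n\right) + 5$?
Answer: $\frac{782}{3} \approx 260.67$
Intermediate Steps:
$G{\left(n \right)} = 5 + n^{2} - 4 n$
$L = 9$ ($L = 3 - \left(-3\right) 2 = 3 - -6 = 3 + 6 = 9$)
$m{\left(w \right)} = - \frac{2 w}{3}$ ($m{\left(w \right)} = \frac{2 w}{-3} = 2 w \left(- \frac{1}{3}\right) = - \frac{2 w}{3}$)
$34 \left(L + m{\left(G{\left(1 \right)} \right)}\right) = 34 \left(9 - \frac{2 \left(5 + 1^{2} - 4\right)}{3}\right) = 34 \left(9 - \frac{2 \left(5 + 1 - 4\right)}{3}\right) = 34 \left(9 - \frac{4}{3}\right) = 34 \cdot \frac{23}{3} = \frac{782}{3}$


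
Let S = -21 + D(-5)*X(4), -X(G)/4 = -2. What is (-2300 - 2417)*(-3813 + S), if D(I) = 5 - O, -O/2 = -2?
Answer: 18047242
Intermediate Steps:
O = 4 (O = -2*(-2) = 4)
X(G) = 8 (X(G) = -4*(-2) = 8)
D(I) = 1 (D(I) = 5 - 1*4 = 5 - 4 = 1)
S = -13 (S = -21 + 1*8 = -21 + 8 = -13)
(-2300 - 2417)*(-3813 + S) = (-2300 - 2417)*(-3813 - 13) = -4717*(-3826) = 18047242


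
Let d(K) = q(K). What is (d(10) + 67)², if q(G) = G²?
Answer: 27889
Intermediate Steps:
d(K) = K²
(d(10) + 67)² = (10² + 67)² = (100 + 67)² = 167² = 27889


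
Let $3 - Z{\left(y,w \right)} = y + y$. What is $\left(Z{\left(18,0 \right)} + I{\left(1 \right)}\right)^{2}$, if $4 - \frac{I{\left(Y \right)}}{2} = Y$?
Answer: $729$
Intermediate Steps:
$I{\left(Y \right)} = 8 - 2 Y$
$Z{\left(y,w \right)} = 3 - 2 y$ ($Z{\left(y,w \right)} = 3 - \left(y + y\right) = 3 - 2 y$)
$\left(Z{\left(18,0 \right)} + I{\left(1 \right)}\right)^{2} = \left(\left(3 - 36\right) + \left(8 - 2\right)\right)^{2} = \left(-33 + 6\right)^{2} = \left(-27\right)^{2} = 729$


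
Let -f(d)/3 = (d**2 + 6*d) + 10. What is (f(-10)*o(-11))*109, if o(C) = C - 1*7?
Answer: 294300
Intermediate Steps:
o(C) = -7 + C (o(C) = C - 7 = -7 + C)
f(d) = -30 - 18*d - 3*d**2 (f(d) = -3*((d**2 + 6*d) + 10) = -3*(10 + d**2 + 6*d) = -30 - 18*d - 3*d**2)
(f(-10)*o(-11))*109 = ((-30 - 18*(-10) - 3*(-10)**2)*(-7 - 11))*109 = ((-30 + 180 - 3*100)*(-18))*109 = ((-30 + 180 - 300)*(-18))*109 = -150*(-18)*109 = 2700*109 = 294300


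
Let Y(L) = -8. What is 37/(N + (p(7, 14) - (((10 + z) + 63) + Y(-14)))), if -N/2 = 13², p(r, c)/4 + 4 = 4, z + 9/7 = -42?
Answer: -259/2518 ≈ -0.10286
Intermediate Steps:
z = -303/7 (z = -9/7 - 42 = -303/7 ≈ -43.286)
p(r, c) = 0 (p(r, c) = -16 + 4*4 = -16 + 16 = 0)
N = -338 (N = -2*13² = -2*169 = -338)
37/(N + (p(7, 14) - (((10 + z) + 63) + Y(-14)))) = 37/(-338 + (0 - (((10 - 303/7) + 63) - 8))) = 37/(-338 + (0 - ((-233/7 + 63) - 8))) = 37/(-338 + (0 - (208/7 - 8))) = 37/(-338 + (0 - 1*152/7)) = 37/(-338 + (0 - 152/7)) = 37/(-338 - 152/7) = 37/(-2518/7) = -7/2518*37 = -259/2518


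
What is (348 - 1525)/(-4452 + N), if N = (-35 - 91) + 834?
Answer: 1177/3744 ≈ 0.31437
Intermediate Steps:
N = 708 (N = -126 + 834 = 708)
(348 - 1525)/(-4452 + N) = (348 - 1525)/(-4452 + 708) = -1177/(-3744) = -1177*(-1/3744) = 1177/3744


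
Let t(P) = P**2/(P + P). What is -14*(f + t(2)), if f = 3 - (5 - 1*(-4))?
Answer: 70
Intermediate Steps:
t(P) = P/2 (t(P) = P**2/((2*P)) = (1/(2*P))*P**2 = P/2)
f = -6 (f = 3 - (5 + 4) = 3 - 1*9 = 3 - 9 = -6)
-14*(f + t(2)) = -14*(-6 + (1/2)*2) = -14*(-6 + 1) = -14*(-5) = 70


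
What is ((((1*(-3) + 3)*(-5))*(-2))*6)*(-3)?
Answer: 0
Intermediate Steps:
((((1*(-3) + 3)*(-5))*(-2))*6)*(-3) = ((((-3 + 3)*(-5))*(-2))*6)*(-3) = (((0*(-5))*(-2))*6)*(-3) = ((0*(-2))*6)*(-3) = (0*6)*(-3) = 0*(-3) = 0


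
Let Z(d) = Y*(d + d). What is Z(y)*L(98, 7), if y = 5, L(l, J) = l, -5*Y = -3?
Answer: 588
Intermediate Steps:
Y = ⅗ (Y = -⅕*(-3) = ⅗ ≈ 0.60000)
Z(d) = 6*d/5 (Z(d) = 3*(d + d)/5 = 3*(2*d)/5 = 6*d/5)
Z(y)*L(98, 7) = ((6/5)*5)*98 = 6*98 = 588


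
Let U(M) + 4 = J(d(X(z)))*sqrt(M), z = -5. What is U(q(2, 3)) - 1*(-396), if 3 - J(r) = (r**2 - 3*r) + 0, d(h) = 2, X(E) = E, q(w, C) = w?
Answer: 392 + 5*sqrt(2) ≈ 399.07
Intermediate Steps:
J(r) = 3 - r**2 + 3*r (J(r) = 3 - ((r**2 - 3*r) + 0) = 3 - (r**2 - 3*r) = 3 + (-r**2 + 3*r) = 3 - r**2 + 3*r)
U(M) = -4 + 5*sqrt(M) (U(M) = -4 + (3 - 1*2**2 + 3*2)*sqrt(M) = -4 + (3 - 1*4 + 6)*sqrt(M) = -4 + (3 - 4 + 6)*sqrt(M) = -4 + 5*sqrt(M))
U(q(2, 3)) - 1*(-396) = (-4 + 5*sqrt(2)) - 1*(-396) = (-4 + 5*sqrt(2)) + 396 = 392 + 5*sqrt(2)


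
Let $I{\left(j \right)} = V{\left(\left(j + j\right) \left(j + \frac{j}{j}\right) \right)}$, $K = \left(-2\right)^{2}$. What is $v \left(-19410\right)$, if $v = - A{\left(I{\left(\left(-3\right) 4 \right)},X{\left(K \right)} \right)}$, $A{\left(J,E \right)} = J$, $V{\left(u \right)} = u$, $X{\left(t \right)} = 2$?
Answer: $5124240$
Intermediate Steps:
$K = 4$
$I{\left(j \right)} = 2 j \left(1 + j\right)$ ($I{\left(j \right)} = \left(j + j\right) \left(j + \frac{j}{j}\right) = 2 j \left(j + 1\right) = 2 j \left(1 + j\right)$)
$v = -264$ ($v = - 2 \left(\left(-3\right) 4\right) \left(1 - 12\right) = - 2 \left(-12\right) \left(1 - 12\right) = - 2 \left(-12\right) \left(-11\right) = \left(-1\right) 264 = -264$)
$v \left(-19410\right) = \left(-264\right) \left(-19410\right) = 5124240$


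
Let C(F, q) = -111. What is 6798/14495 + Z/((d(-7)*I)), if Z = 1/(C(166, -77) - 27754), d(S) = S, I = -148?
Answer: 7849824049/16737747572 ≈ 0.46899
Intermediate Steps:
Z = -1/27865 (Z = 1/(-111 - 27754) = 1/(-27865) = -1/27865 ≈ -3.5887e-5)
6798/14495 + Z/((d(-7)*I)) = 6798/14495 - 1/(27865*((-7*(-148)))) = 6798*(1/14495) - 1/27865/1036 = 6798/14495 - 1/27865*1/1036 = 6798/14495 - 1/28868140 = 7849824049/16737747572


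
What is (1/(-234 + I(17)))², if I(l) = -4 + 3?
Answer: 1/55225 ≈ 1.8108e-5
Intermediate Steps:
I(l) = -1
(1/(-234 + I(17)))² = (1/(-234 - 1))² = (1/(-235))² = (-1/235)² = 1/55225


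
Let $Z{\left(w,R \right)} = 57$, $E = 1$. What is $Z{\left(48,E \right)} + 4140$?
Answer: $4197$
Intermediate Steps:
$Z{\left(48,E \right)} + 4140 = 57 + 4140 = 4197$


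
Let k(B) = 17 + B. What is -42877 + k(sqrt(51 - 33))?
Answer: -42860 + 3*sqrt(2) ≈ -42856.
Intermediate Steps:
-42877 + k(sqrt(51 - 33)) = -42877 + (17 + sqrt(51 - 33)) = -42877 + (17 + sqrt(18)) = -42877 + (17 + 3*sqrt(2)) = -42860 + 3*sqrt(2)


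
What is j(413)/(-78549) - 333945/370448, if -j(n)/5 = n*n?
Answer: 289703678755/29098319952 ≈ 9.9560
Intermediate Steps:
j(n) = -5*n**2 (j(n) = -5*n*n = -5*n**2)
j(413)/(-78549) - 333945/370448 = -5*413**2/(-78549) - 333945/370448 = -5*170569*(-1/78549) - 333945*1/370448 = -852845*(-1/78549) - 333945/370448 = 852845/78549 - 333945/370448 = 289703678755/29098319952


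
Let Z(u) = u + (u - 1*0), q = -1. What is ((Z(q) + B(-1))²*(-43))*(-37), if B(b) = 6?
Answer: 25456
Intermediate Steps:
Z(u) = 2*u (Z(u) = u + (u + 0) = u + u = 2*u)
((Z(q) + B(-1))²*(-43))*(-37) = ((2*(-1) + 6)²*(-43))*(-37) = ((-2 + 6)²*(-43))*(-37) = (4²*(-43))*(-37) = (16*(-43))*(-37) = -688*(-37) = 25456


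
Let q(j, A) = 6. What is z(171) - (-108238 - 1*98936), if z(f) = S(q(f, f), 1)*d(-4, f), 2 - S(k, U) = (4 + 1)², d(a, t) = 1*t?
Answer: 203241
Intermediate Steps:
d(a, t) = t
S(k, U) = -23 (S(k, U) = 2 - (4 + 1)² = 2 - 1*5² = 2 - 1*25 = 2 - 25 = -23)
z(f) = -23*f
z(171) - (-108238 - 1*98936) = -23*171 - (-108238 - 1*98936) = -3933 - (-108238 - 98936) = -3933 - 1*(-207174) = -3933 + 207174 = 203241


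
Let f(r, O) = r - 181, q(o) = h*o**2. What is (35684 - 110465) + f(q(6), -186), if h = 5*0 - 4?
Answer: -75106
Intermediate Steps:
h = -4 (h = 0 - 4 = -4)
q(o) = -4*o**2
f(r, O) = -181 + r
(35684 - 110465) + f(q(6), -186) = (35684 - 110465) + (-181 - 4*6**2) = -74781 + (-181 - 4*36) = -74781 + (-181 - 144) = -74781 - 325 = -75106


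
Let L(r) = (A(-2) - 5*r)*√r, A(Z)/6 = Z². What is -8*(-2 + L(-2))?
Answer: 16 - 272*I*√2 ≈ 16.0 - 384.67*I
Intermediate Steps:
A(Z) = 6*Z²
L(r) = √r*(24 - 5*r) (L(r) = (6*(-2)² - 5*r)*√r = (6*4 - 5*r)*√r = (24 - 5*r)*√r = √r*(24 - 5*r))
-8*(-2 + L(-2)) = -8*(-2 + √(-2)*(24 - 5*(-2))) = -8*(-2 + (I*√2)*(24 + 10)) = -8*(-2 + (I*√2)*34) = -8*(-2 + 34*I*√2) = 16 - 272*I*√2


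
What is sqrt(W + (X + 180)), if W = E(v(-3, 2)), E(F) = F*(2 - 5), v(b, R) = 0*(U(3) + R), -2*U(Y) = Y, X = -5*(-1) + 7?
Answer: 8*sqrt(3) ≈ 13.856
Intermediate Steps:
X = 12 (X = 5 + 7 = 12)
U(Y) = -Y/2
v(b, R) = 0 (v(b, R) = 0*(-1/2*3 + R) = 0*(-3/2 + R) = 0)
E(F) = -3*F (E(F) = F*(-3) = -3*F)
W = 0 (W = -3*0 = 0)
sqrt(W + (X + 180)) = sqrt(0 + (12 + 180)) = sqrt(0 + 192) = sqrt(192) = 8*sqrt(3)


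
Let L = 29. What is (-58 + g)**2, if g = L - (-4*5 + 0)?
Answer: 81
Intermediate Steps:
g = 49 (g = 29 - (-4*5 + 0) = 29 - (-20 + 0) = 29 - 1*(-20) = 29 + 20 = 49)
(-58 + g)**2 = (-58 + 49)**2 = (-9)**2 = 81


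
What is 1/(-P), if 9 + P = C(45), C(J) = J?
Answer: -1/36 ≈ -0.027778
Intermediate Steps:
P = 36 (P = -9 + 45 = 36)
1/(-P) = 1/(-1*36) = 1/(-36) = -1/36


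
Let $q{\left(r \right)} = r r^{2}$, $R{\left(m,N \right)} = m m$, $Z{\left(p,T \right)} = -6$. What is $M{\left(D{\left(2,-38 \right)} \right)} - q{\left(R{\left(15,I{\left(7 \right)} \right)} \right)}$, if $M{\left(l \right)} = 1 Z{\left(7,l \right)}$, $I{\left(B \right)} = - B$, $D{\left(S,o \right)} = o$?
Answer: $-11390631$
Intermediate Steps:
$R{\left(m,N \right)} = m^{2}$
$q{\left(r \right)} = r^{3}$
$M{\left(l \right)} = -6$ ($M{\left(l \right)} = 1 \left(-6\right) = -6$)
$M{\left(D{\left(2,-38 \right)} \right)} - q{\left(R{\left(15,I{\left(7 \right)} \right)} \right)} = -6 - \left(15^{2}\right)^{3} = -6 - 225^{3} = -6 - 11390625 = -11390631$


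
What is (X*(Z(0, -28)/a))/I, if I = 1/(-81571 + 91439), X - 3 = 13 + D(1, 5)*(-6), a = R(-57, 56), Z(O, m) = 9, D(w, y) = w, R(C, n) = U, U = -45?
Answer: -19736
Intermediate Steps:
R(C, n) = -45
a = -45
X = 10 (X = 3 + (13 + 1*(-6)) = 3 + (13 - 6) = 3 + 7 = 10)
I = 1/9868 ≈ 0.00010134
(X*(Z(0, -28)/a))/I = (10*(9/(-45)))/(1/9868) = (10*(9*(-1/45)))*9868 = (10*(-⅕))*9868 = -2*9868 = -19736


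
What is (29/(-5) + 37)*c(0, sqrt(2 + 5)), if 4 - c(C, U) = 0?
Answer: 624/5 ≈ 124.80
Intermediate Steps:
c(C, U) = 4 (c(C, U) = 4 - 1*0 = 4 + 0 = 4)
(29/(-5) + 37)*c(0, sqrt(2 + 5)) = (29/(-5) + 37)*4 = (29*(-1/5) + 37)*4 = (-29/5 + 37)*4 = (156/5)*4 = 624/5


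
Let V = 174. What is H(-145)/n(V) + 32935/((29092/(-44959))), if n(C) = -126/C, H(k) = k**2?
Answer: -6976191095/87276 ≈ -79933.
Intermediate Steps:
H(-145)/n(V) + 32935/((29092/(-44959))) = (-145)**2/((-126/174)) + 32935/((29092/(-44959))) = 21025/((-126*1/174)) + 32935/((29092*(-1/44959))) = 21025/(-21/29) + 32935/(-29092/44959) = 21025*(-29/21) + 32935*(-44959/29092) = -609725/21 - 211532095/4156 = -6976191095/87276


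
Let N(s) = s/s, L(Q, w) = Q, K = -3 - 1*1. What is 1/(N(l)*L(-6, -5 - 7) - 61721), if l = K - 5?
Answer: -1/61727 ≈ -1.6200e-5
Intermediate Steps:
K = -4 (K = -3 - 1 = -4)
l = -9 (l = -4 - 5 = -9)
N(s) = 1
1/(N(l)*L(-6, -5 - 7) - 61721) = 1/(1*(-6) - 61721) = 1/(-6 - 61721) = 1/(-61727) = -1/61727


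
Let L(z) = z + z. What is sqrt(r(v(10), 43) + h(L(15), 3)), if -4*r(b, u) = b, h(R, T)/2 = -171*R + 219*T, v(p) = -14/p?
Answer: I*sqrt(894565)/10 ≈ 94.581*I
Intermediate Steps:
v(p) = -14/p
L(z) = 2*z
h(R, T) = -342*R + 438*T (h(R, T) = 2*(-171*R + 219*T) = -342*R + 438*T)
r(b, u) = -b/4
sqrt(r(v(10), 43) + h(L(15), 3)) = sqrt(-(-7)/(2*10) + (-684*15 + 438*3)) = sqrt(-(-7)/(2*10) + (-342*30 + 1314)) = sqrt(-1/4*(-7/5) + (-10260 + 1314)) = sqrt(7/20 - 8946) = sqrt(-178913/20) = I*sqrt(894565)/10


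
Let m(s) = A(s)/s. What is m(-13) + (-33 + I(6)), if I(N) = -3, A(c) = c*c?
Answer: -49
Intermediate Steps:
A(c) = c²
m(s) = s (m(s) = s²/s = s)
m(-13) + (-33 + I(6)) = -13 + (-33 - 3) = -13 - 36 = -49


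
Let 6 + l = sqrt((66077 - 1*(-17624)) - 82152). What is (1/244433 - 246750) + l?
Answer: -60315309347/244433 + sqrt(1549) ≈ -2.4672e+5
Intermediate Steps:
l = -6 + sqrt(1549) (l = -6 + sqrt((66077 - 1*(-17624)) - 82152) = -6 + sqrt((66077 + 17624) - 82152) = -6 + sqrt(83701 - 82152) = -6 + sqrt(1549) ≈ 33.357)
(1/244433 - 246750) + l = (1/244433 - 246750) + (-6 + sqrt(1549)) = -60313842749/244433 + (-6 + sqrt(1549)) = -60315309347/244433 + sqrt(1549)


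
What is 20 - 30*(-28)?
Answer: 860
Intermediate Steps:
20 - 30*(-28) = 20 + 840 = 860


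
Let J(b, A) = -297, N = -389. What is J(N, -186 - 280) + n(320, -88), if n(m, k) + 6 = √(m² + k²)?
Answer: -303 + 8*√1721 ≈ 28.879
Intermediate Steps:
n(m, k) = -6 + √(k² + m²) (n(m, k) = -6 + √(m² + k²) = -6 + √(k² + m²))
J(N, -186 - 280) + n(320, -88) = -297 + (-6 + √((-88)² + 320²)) = -297 + (-6 + √(7744 + 102400)) = -297 + (-6 + √110144) = -297 + (-6 + 8*√1721) = -303 + 8*√1721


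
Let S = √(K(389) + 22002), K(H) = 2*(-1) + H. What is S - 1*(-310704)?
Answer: 310704 + √22389 ≈ 3.1085e+5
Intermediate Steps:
K(H) = -2 + H
S = √22389 (S = √((-2 + 389) + 22002) = √(387 + 22002) = √22389 ≈ 149.63)
S - 1*(-310704) = √22389 - 1*(-310704) = √22389 + 310704 = 310704 + √22389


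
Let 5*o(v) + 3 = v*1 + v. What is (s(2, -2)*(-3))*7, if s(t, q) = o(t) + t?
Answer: -231/5 ≈ -46.200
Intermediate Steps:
o(v) = -⅗ + 2*v/5 (o(v) = -⅗ + (v*1 + v)/5 = -⅗ + (v + v)/5 = -⅗ + (2*v)/5 = -⅗ + 2*v/5)
s(t, q) = -⅗ + 7*t/5 (s(t, q) = (-⅗ + 2*t/5) + t = -⅗ + 7*t/5)
(s(2, -2)*(-3))*7 = ((-⅗ + (7/5)*2)*(-3))*7 = ((-⅗ + 14/5)*(-3))*7 = ((11/5)*(-3))*7 = -33/5*7 = -231/5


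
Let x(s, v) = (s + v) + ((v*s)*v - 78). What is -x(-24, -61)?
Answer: 89467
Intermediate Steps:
x(s, v) = -78 + s + v + s*v² (x(s, v) = (s + v) + ((s*v)*v - 78) = (s + v) + (s*v² - 78) = (s + v) + (-78 + s*v²) = -78 + s + v + s*v²)
-x(-24, -61) = -(-78 - 24 - 61 - 24*(-61)²) = -(-78 - 24 - 61 - 24*3721) = -(-78 - 24 - 61 - 89304) = -1*(-89467) = 89467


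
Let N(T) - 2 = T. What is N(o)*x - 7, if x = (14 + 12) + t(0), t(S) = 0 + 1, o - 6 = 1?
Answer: 236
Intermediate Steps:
o = 7 (o = 6 + 1 = 7)
t(S) = 1
N(T) = 2 + T
x = 27 (x = (14 + 12) + 1 = 26 + 1 = 27)
N(o)*x - 7 = (2 + 7)*27 - 7 = 9*27 - 7 = 243 - 7 = 236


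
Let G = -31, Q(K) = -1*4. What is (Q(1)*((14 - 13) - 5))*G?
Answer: -496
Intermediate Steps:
Q(K) = -4
(Q(1)*((14 - 13) - 5))*G = -4*((14 - 13) - 5)*(-31) = -4*(1 - 5)*(-31) = -4*(-4)*(-31) = 16*(-31) = -496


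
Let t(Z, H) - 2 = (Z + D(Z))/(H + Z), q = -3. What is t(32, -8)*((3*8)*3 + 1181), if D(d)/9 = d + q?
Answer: 427273/24 ≈ 17803.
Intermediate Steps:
D(d) = -27 + 9*d (D(d) = 9*(d - 3) = 9*(-3 + d) = -27 + 9*d)
t(Z, H) = 2 + (-27 + 10*Z)/(H + Z) (t(Z, H) = 2 + (Z + (-27 + 9*Z))/(H + Z) = 2 + (-27 + 10*Z)/(H + Z))
t(32, -8)*((3*8)*3 + 1181) = ((-27 + 2*(-8) + 12*32)/(-8 + 32))*((3*8)*3 + 1181) = ((-27 - 16 + 384)/24)*(24*3 + 1181) = ((1/24)*341)*(72 + 1181) = (341/24)*1253 = 427273/24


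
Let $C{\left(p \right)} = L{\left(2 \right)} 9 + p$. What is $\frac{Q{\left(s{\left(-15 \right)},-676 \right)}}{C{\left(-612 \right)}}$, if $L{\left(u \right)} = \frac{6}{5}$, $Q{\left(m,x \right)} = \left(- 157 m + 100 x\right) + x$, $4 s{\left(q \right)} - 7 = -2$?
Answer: $\frac{1369445}{12024} \approx 113.89$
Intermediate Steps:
$s{\left(q \right)} = \frac{5}{4}$ ($s{\left(q \right)} = \frac{7}{4} + \frac{1}{4} \left(-2\right) = \frac{7}{4} - \frac{1}{2} = \frac{5}{4}$)
$Q{\left(m,x \right)} = - 157 m + 101 x$
$L{\left(u \right)} = \frac{6}{5}$ ($L{\left(u \right)} = 6 \cdot \frac{1}{5} = \frac{6}{5}$)
$C{\left(p \right)} = \frac{54}{5} + p$ ($C{\left(p \right)} = \frac{6}{5} \cdot 9 + p = \frac{54}{5} + p$)
$\frac{Q{\left(s{\left(-15 \right)},-676 \right)}}{C{\left(-612 \right)}} = \frac{\left(-157\right) \frac{5}{4} + 101 \left(-676\right)}{\frac{54}{5} - 612} = \frac{- \frac{785}{4} - 68276}{- \frac{3006}{5}} = \left(- \frac{273889}{4}\right) \left(- \frac{5}{3006}\right) = \frac{1369445}{12024}$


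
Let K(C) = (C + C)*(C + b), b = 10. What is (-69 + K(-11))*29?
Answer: -1363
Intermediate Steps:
K(C) = 2*C*(10 + C) (K(C) = (C + C)*(C + 10) = (2*C)*(10 + C) = 2*C*(10 + C))
(-69 + K(-11))*29 = (-69 + 2*(-11)*(10 - 11))*29 = (-69 + 2*(-11)*(-1))*29 = (-69 + 22)*29 = -47*29 = -1363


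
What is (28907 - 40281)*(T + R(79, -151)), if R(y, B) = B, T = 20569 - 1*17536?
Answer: -32779868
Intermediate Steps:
T = 3033 (T = 20569 - 17536 = 3033)
(28907 - 40281)*(T + R(79, -151)) = (28907 - 40281)*(3033 - 151) = -11374*2882 = -32779868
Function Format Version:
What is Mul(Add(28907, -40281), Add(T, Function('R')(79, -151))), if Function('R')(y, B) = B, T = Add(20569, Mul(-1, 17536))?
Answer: -32779868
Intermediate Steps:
T = 3033 (T = Add(20569, -17536) = 3033)
Mul(Add(28907, -40281), Add(T, Function('R')(79, -151))) = Mul(Add(28907, -40281), Add(3033, -151)) = Mul(-11374, 2882) = -32779868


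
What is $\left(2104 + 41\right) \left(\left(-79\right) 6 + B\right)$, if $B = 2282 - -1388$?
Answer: $6855420$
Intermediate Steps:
$B = 3670$ ($B = 2282 + 1388 = 3670$)
$\left(2104 + 41\right) \left(\left(-79\right) 6 + B\right) = \left(2104 + 41\right) \left(\left(-79\right) 6 + 3670\right) = 2145 \left(-474 + 3670\right) = 2145 \cdot 3196 = 6855420$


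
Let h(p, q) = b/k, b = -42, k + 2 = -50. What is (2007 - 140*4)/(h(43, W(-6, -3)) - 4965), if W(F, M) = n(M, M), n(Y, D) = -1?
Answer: -37622/129069 ≈ -0.29149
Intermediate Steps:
k = -52 (k = -2 - 50 = -52)
W(F, M) = -1
h(p, q) = 21/26 (h(p, q) = -42/(-52) = -42*(-1/52) = 21/26)
(2007 - 140*4)/(h(43, W(-6, -3)) - 4965) = (2007 - 140*4)/(21/26 - 4965) = (2007 - 560)/(-129069/26) = 1447*(-26/129069) = -37622/129069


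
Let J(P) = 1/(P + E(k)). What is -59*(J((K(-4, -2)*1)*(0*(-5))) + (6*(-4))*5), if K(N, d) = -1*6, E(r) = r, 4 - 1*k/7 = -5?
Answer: 445981/63 ≈ 7079.1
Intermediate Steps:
k = 63 (k = 28 - 7*(-5) = 28 + 35 = 63)
K(N, d) = -6
J(P) = 1/(63 + P) (J(P) = 1/(P + 63) = 1/(63 + P))
-59*(J((K(-4, -2)*1)*(0*(-5))) + (6*(-4))*5) = -59*(1/(63 + (-6*1)*(0*(-5))) + (6*(-4))*5) = -59*(1/(63 - 6*0) - 24*5) = -59*(1/(63 + 0) - 120) = -59*(1/63 - 120) = -59*(-7559/63) = 445981/63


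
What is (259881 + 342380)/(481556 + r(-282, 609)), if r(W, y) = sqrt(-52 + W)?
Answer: 145011199058/115948090735 - 602261*I*sqrt(334)/231896181470 ≈ 1.2507 - 4.7464e-5*I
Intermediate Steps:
(259881 + 342380)/(481556 + r(-282, 609)) = (259881 + 342380)/(481556 + sqrt(-52 - 282)) = 602261/(481556 + sqrt(-334)) = 602261/(481556 + I*sqrt(334))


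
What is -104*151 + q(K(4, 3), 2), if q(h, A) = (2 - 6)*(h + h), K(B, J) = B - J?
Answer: -15712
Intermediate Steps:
q(h, A) = -8*h
-104*151 + q(K(4, 3), 2) = -104*151 - 8*(4 - 1*3) = -15704 - 8*(4 - 3) = -15704 - 8*1 = -15704 - 8 = -15712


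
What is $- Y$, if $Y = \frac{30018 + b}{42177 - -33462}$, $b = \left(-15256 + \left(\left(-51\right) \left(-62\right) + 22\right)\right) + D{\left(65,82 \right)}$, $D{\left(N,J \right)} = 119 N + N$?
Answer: $- \frac{8582}{25213} \approx -0.34038$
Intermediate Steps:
$D{\left(N,J \right)} = 120 N$
$b = -4272$ ($b = \left(-15256 + \left(\left(-51\right) \left(-62\right) + 22\right)\right) + 120 \cdot 65 = \left(-15256 + \left(3162 + 22\right)\right) + 7800 = \left(-15256 + 3184\right) + 7800 = -12072 + 7800 = -4272$)
$Y = \frac{8582}{25213}$ ($Y = \frac{30018 - 4272}{42177 - -33462} = \frac{25746}{42177 + 33462} = \frac{25746}{75639} = 25746 \cdot \frac{1}{75639} = \frac{8582}{25213} \approx 0.34038$)
$- Y = \left(-1\right) \frac{8582}{25213} = - \frac{8582}{25213}$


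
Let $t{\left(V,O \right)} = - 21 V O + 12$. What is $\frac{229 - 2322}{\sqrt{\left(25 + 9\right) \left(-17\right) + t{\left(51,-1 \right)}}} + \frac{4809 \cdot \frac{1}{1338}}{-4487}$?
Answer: $- \frac{229}{285886} - \frac{2093 \sqrt{505}}{505} \approx -93.138$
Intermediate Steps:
$t{\left(V,O \right)} = 12 - 21 O V$ ($t{\left(V,O \right)} = - 21 O V + 12 = 12 - 21 O V$)
$\frac{229 - 2322}{\sqrt{\left(25 + 9\right) \left(-17\right) + t{\left(51,-1 \right)}}} + \frac{4809 \cdot \frac{1}{1338}}{-4487} = \frac{229 - 2322}{\sqrt{\left(25 + 9\right) \left(-17\right) - \left(-12 - 1071\right)}} + \frac{4809 \cdot \frac{1}{1338}}{-4487} = \frac{229 - 2322}{\sqrt{34 \left(-17\right) + \left(12 + 1071\right)}} + 4809 \cdot \frac{1}{1338} \left(- \frac{1}{4487}\right) = - \frac{2093}{\sqrt{-578 + 1083}} + \frac{1603}{446} \left(- \frac{1}{4487}\right) = - \frac{2093}{\sqrt{505}} - \frac{229}{285886} = - 2093 \frac{\sqrt{505}}{505} - \frac{229}{285886} = - \frac{2093 \sqrt{505}}{505} - \frac{229}{285886} = - \frac{229}{285886} - \frac{2093 \sqrt{505}}{505}$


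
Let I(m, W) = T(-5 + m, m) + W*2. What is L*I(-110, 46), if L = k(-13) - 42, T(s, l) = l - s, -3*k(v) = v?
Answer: -10961/3 ≈ -3653.7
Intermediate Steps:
k(v) = -v/3
I(m, W) = 5 + 2*W (I(m, W) = (m - (-5 + m)) + W*2 = (m + (5 - m)) + 2*W = 5 + 2*W)
L = -113/3 (L = -1/3*(-13) - 42 = 13/3 - 42 = -113/3 ≈ -37.667)
L*I(-110, 46) = -113*(5 + 2*46)/3 = -113*(5 + 92)/3 = -113/3*97 = -10961/3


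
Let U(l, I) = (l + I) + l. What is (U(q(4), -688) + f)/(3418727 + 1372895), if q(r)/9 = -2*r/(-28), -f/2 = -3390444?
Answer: 2157338/1524607 ≈ 1.4150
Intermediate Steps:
f = 6780888 (f = -2*(-3390444) = 6780888)
q(r) = 9*r/14 (q(r) = 9*(-2*r/(-28)) = 9*(-2*r*(-1/28)) = 9*(r/14) = 9*r/14)
U(l, I) = I + 2*l (U(l, I) = (I + l) + l = I + 2*l)
(U(q(4), -688) + f)/(3418727 + 1372895) = ((-688 + 2*((9/14)*4)) + 6780888)/(3418727 + 1372895) = ((-688 + 2*(18/7)) + 6780888)/4791622 = ((-688 + 36/7) + 6780888)*(1/4791622) = (-4780/7 + 6780888)*(1/4791622) = (47461436/7)*(1/4791622) = 2157338/1524607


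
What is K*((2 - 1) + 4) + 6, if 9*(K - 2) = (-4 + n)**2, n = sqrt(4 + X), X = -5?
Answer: 73/3 - 40*I/9 ≈ 24.333 - 4.4444*I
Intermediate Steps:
n = I (n = sqrt(4 - 5) = sqrt(-1) = I ≈ 1.0*I)
K = 2 + (-4 + I)**2/9 ≈ 3.6667 - 0.88889*I
K*((2 - 1) + 4) + 6 = (11/3 - 8*I/9)*((2 - 1) + 4) + 6 = (11/3 - 8*I/9)*(1 + 4) + 6 = (11/3 - 8*I/9)*5 + 6 = (55/3 - 40*I/9) + 6 = 73/3 - 40*I/9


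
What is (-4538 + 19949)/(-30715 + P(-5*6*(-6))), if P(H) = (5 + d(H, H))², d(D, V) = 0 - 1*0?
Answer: -467/930 ≈ -0.50215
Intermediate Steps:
d(D, V) = 0 (d(D, V) = 0 + 0 = 0)
P(H) = 25 (P(H) = (5 + 0)² = 5² = 25)
(-4538 + 19949)/(-30715 + P(-5*6*(-6))) = (-4538 + 19949)/(-30715 + 25) = 15411/(-30690) = 15411*(-1/30690) = -467/930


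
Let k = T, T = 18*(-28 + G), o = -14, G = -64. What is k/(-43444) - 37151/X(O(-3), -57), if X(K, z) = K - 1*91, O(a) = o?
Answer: 403540481/1140405 ≈ 353.86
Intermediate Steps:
O(a) = -14
X(K, z) = -91 + K (X(K, z) = K - 91 = -91 + K)
T = -1656 (T = 18*(-28 - 64) = 18*(-92) = -1656)
k = -1656
k/(-43444) - 37151/X(O(-3), -57) = -1656/(-43444) - 37151/(-91 - 14) = -1656*(-1/43444) - 37151/(-105) = 414/10861 - 37151*(-1/105) = 414/10861 + 37151/105 = 403540481/1140405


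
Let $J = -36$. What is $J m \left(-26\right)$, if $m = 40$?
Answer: $37440$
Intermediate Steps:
$J m \left(-26\right) = \left(-36\right) 40 \left(-26\right) = \left(-1440\right) \left(-26\right) = 37440$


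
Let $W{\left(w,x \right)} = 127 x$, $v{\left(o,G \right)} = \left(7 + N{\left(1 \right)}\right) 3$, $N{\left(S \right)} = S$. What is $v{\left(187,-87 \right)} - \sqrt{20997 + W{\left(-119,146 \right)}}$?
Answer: $24 - \sqrt{39539} \approx -174.84$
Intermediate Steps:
$v{\left(o,G \right)} = 24$ ($v{\left(o,G \right)} = \left(7 + 1\right) 3 = 8 \cdot 3 = 24$)
$v{\left(187,-87 \right)} - \sqrt{20997 + W{\left(-119,146 \right)}} = 24 - \sqrt{20997 + 127 \cdot 146} = 24 - \sqrt{20997 + 18542} = 24 - \sqrt{39539}$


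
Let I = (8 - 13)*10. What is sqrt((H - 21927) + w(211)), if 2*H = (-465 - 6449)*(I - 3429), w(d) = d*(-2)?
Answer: sqrt(12004554) ≈ 3464.8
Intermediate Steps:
w(d) = -2*d
I = -50 (I = -5*10 = -50)
H = 12026903 (H = ((-465 - 6449)*(-50 - 3429))/2 = (-6914*(-3479))/2 = (1/2)*24053806 = 12026903)
sqrt((H - 21927) + w(211)) = sqrt((12026903 - 21927) - 2*211) = sqrt(12004976 - 422) = sqrt(12004554)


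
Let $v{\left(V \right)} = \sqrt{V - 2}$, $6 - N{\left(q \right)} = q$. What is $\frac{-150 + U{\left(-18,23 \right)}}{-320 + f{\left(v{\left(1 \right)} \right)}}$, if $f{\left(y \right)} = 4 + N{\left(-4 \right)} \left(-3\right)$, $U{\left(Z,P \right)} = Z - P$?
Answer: $\frac{191}{346} \approx 0.55202$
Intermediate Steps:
$N{\left(q \right)} = 6 - q$
$v{\left(V \right)} = \sqrt{-2 + V}$
$f{\left(y \right)} = -26$ ($f{\left(y \right)} = 4 + \left(6 - -4\right) \left(-3\right) = 4 + \left(6 + 4\right) \left(-3\right) = 4 + 10 \left(-3\right) = 4 - 30 = -26$)
$\frac{-150 + U{\left(-18,23 \right)}}{-320 + f{\left(v{\left(1 \right)} \right)}} = \frac{-150 - 41}{-320 - 26} = \frac{-150 - 41}{-346} = \left(-150 - 41\right) \left(- \frac{1}{346}\right) = \left(-191\right) \left(- \frac{1}{346}\right) = \frac{191}{346}$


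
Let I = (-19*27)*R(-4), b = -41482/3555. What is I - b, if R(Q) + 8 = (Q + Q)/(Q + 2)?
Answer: 7336342/3555 ≈ 2063.7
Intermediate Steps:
R(Q) = -8 + 2*Q/(2 + Q) (R(Q) = -8 + (Q + Q)/(Q + 2) = -8 + (2*Q)/(2 + Q) = -8 + 2*Q/(2 + Q))
b = -41482/3555 (b = -41482*1/3555 = -41482/3555 ≈ -11.669)
I = 2052 (I = (-19*27)*(2*(-8 - 3*(-4))/(2 - 4)) = -1026*(-8 + 12)/(-2) = -1026*(-1)*4/2 = -513*(-4) = 2052)
I - b = 2052 - 1*(-41482/3555) = 2052 + 41482/3555 = 7336342/3555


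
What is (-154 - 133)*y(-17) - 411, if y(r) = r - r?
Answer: -411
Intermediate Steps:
y(r) = 0
(-154 - 133)*y(-17) - 411 = (-154 - 133)*0 - 411 = -287*0 - 411 = 0 - 411 = -411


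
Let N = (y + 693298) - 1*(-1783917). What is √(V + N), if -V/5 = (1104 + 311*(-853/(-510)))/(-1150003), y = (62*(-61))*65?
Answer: √30702433599795305332698/117300306 ≈ 1493.8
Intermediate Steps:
y = -245830 (y = -3782*65 = -245830)
V = 828323/117300306 (V = -5*(1104 + 311*(-853/(-510)))/(-1150003) = -5*(1104 + 311*(-853*(-1/510)))*(-1)/1150003 = -5*(1104 + 311*(853/510))*(-1)/1150003 = -5*(1104 + 265283/510)*(-1)/1150003 = -828323*(-1)/(102*1150003) = -5*(-828323/586501530) = 828323/117300306 ≈ 0.0070616)
N = 2231385 (N = (-245830 + 693298) - 1*(-1783917) = 447468 + 1783917 = 2231385)
√(V + N) = √(828323/117300306 + 2231385) = √(261742144132133/117300306) = √30702433599795305332698/117300306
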